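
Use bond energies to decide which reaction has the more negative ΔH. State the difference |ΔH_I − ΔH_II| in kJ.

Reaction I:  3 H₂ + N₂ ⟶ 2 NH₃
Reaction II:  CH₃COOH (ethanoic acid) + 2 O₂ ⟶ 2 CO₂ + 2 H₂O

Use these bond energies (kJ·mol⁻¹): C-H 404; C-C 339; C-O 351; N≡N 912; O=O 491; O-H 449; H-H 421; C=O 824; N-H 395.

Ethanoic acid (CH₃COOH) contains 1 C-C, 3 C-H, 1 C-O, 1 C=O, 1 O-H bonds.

Reaction II, by 740 kJ

Reaction I:
  Bonds broken (reactants):
    H-H: 3 × 421 = 1263
    N≡N: 1 × 912 = 912
    Σ(broken) = 2175 kJ
  Bonds formed (products):
    N-H: 6 × 395 = 2370
    Σ(formed) = 2370 kJ
  ΔH_I = 2175 − 2370 = −195 kJ
Reaction II:
  Bonds broken (reactants):
    C-C: 1 × 339 = 339
    C-H: 3 × 404 = 1212
    C-O: 1 × 351 = 351
    C=O: 1 × 824 = 824
    O-H: 1 × 449 = 449
    O=O: 2 × 491 = 982
    Σ(broken) = 4157 kJ
  Bonds formed (products):
    C=O: 4 × 824 = 3296
    O-H: 4 × 449 = 1796
    Σ(formed) = 5092 kJ
  ΔH_II = 4157 − 5092 = −935 kJ
ΔH_I − ΔH_II = +740 kJ, so reaction II has the more negative ΔH; |ΔH_I − ΔH_II| = 740 kJ.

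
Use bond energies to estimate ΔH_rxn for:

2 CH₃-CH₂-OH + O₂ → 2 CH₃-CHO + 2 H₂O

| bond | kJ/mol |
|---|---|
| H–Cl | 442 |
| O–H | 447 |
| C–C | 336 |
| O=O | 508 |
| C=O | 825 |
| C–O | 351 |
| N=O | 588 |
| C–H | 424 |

ΔH ≈ −486 kJ

Bonds broken (reactants):
  C–C: 2 × 336 = 672
  C–H: 10 × 424 = 4240
  C–O: 2 × 351 = 702
  O–H: 2 × 447 = 894
  O=O: 1 × 508 = 508
  Σ(broken) = 7016 kJ
Bonds formed (products):
  C–C: 2 × 336 = 672
  C–H: 8 × 424 = 3392
  C=O: 2 × 825 = 1650
  O–H: 4 × 447 = 1788
  Σ(formed) = 7502 kJ
ΔH = Σ(broken) − Σ(formed) = 7016 − 7502 = −486 kJ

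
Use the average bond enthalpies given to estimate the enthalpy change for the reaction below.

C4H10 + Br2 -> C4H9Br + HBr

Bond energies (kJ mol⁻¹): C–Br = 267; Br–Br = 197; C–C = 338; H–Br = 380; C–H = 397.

ΔH ≈ −53 kJ

Bonds broken (reactants):
  Br–Br: 1 × 197 = 197
  C–C: 3 × 338 = 1014
  C–H: 10 × 397 = 3970
  Σ(broken) = 5181 kJ
Bonds formed (products):
  C–Br: 1 × 267 = 267
  C–C: 3 × 338 = 1014
  C–H: 9 × 397 = 3573
  H–Br: 1 × 380 = 380
  Σ(formed) = 5234 kJ
ΔH = Σ(broken) − Σ(formed) = 5181 − 5234 = −53 kJ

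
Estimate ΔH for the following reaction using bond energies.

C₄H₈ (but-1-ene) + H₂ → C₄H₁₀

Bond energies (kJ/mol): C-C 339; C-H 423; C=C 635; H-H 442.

ΔH ≈ −108 kJ

Bonds broken (reactants):
  C-C: 2 × 339 = 678
  C-H: 8 × 423 = 3384
  C=C: 1 × 635 = 635
  H-H: 1 × 442 = 442
  Σ(broken) = 5139 kJ
Bonds formed (products):
  C-C: 3 × 339 = 1017
  C-H: 10 × 423 = 4230
  Σ(formed) = 5247 kJ
ΔH = Σ(broken) − Σ(formed) = 5139 − 5247 = −108 kJ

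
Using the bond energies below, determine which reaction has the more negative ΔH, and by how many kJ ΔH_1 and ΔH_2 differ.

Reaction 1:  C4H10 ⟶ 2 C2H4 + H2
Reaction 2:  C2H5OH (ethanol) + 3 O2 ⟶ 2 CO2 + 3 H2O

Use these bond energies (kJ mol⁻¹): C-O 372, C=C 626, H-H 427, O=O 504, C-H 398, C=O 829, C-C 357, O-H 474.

Reaction 1:
  Bonds broken (reactants):
    C-C: 3 × 357 = 1071
    C-H: 10 × 398 = 3980
    Σ(broken) = 5051 kJ
  Bonds formed (products):
    C-H: 8 × 398 = 3184
    C=C: 2 × 626 = 1252
    H-H: 1 × 427 = 427
    Σ(formed) = 4863 kJ
  ΔH_1 = 5051 − 4863 = +188 kJ
Reaction 2:
  Bonds broken (reactants):
    C-C: 1 × 357 = 357
    C-H: 5 × 398 = 1990
    C-O: 1 × 372 = 372
    O-H: 1 × 474 = 474
    O=O: 3 × 504 = 1512
    Σ(broken) = 4705 kJ
  Bonds formed (products):
    C=O: 4 × 829 = 3316
    O-H: 6 × 474 = 2844
    Σ(formed) = 6160 kJ
  ΔH_2 = 4705 − 6160 = −1455 kJ
ΔH_1 − ΔH_2 = +1643 kJ, so reaction 2 has the more negative ΔH; |ΔH_1 − ΔH_2| = 1643 kJ.

Reaction 2, by 1643 kJ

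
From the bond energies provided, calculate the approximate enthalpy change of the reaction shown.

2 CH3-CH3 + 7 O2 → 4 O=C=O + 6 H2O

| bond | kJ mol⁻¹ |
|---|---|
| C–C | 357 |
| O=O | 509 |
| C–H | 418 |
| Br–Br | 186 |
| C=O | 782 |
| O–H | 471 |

Bonds broken (reactants):
  C–C: 2 × 357 = 714
  C–H: 12 × 418 = 5016
  O=O: 7 × 509 = 3563
  Σ(broken) = 9293 kJ
Bonds formed (products):
  C=O: 8 × 782 = 6256
  O–H: 12 × 471 = 5652
  Σ(formed) = 11908 kJ
ΔH = Σ(broken) − Σ(formed) = 9293 − 11908 = −2615 kJ

ΔH ≈ −2615 kJ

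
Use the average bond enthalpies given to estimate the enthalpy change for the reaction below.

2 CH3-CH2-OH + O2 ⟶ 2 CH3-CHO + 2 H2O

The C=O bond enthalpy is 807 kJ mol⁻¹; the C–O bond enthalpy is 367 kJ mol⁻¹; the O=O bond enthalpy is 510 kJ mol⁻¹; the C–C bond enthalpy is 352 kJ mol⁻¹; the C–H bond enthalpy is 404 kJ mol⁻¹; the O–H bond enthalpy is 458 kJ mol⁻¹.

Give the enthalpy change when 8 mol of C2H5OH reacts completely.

ΔH = −1912 kJ

Bonds broken (reactants):
  C–C: 2 × 352 = 704
  C–H: 10 × 404 = 4040
  C–O: 2 × 367 = 734
  O–H: 2 × 458 = 916
  O=O: 1 × 510 = 510
  Σ(broken) = 6904 kJ
Bonds formed (products):
  C–C: 2 × 352 = 704
  C–H: 8 × 404 = 3232
  C=O: 2 × 807 = 1614
  O–H: 4 × 458 = 1832
  Σ(formed) = 7382 kJ
ΔH = Σ(broken) − Σ(formed) = 6904 − 7382 = −478 kJ
For 4× the reaction as written: 4 × (−478) = −1912 kJ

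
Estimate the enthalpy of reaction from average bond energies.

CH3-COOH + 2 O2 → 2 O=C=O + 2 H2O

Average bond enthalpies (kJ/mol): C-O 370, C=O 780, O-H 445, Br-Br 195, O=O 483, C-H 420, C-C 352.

ΔH ≈ −727 kJ

Bonds broken (reactants):
  C-C: 1 × 352 = 352
  C-H: 3 × 420 = 1260
  C-O: 1 × 370 = 370
  C=O: 1 × 780 = 780
  O-H: 1 × 445 = 445
  O=O: 2 × 483 = 966
  Σ(broken) = 4173 kJ
Bonds formed (products):
  C=O: 4 × 780 = 3120
  O-H: 4 × 445 = 1780
  Σ(formed) = 4900 kJ
ΔH = Σ(broken) − Σ(formed) = 4173 − 4900 = −727 kJ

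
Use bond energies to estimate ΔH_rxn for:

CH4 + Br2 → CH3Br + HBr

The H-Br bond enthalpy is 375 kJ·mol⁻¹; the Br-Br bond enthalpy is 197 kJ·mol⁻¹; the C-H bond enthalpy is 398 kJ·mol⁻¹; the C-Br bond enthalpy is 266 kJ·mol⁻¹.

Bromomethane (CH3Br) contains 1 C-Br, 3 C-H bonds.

Bonds broken (reactants):
  Br-Br: 1 × 197 = 197
  C-H: 4 × 398 = 1592
  Σ(broken) = 1789 kJ
Bonds formed (products):
  C-Br: 1 × 266 = 266
  C-H: 3 × 398 = 1194
  H-Br: 1 × 375 = 375
  Σ(formed) = 1835 kJ
ΔH = Σ(broken) − Σ(formed) = 1789 − 1835 = −46 kJ

ΔH ≈ −46 kJ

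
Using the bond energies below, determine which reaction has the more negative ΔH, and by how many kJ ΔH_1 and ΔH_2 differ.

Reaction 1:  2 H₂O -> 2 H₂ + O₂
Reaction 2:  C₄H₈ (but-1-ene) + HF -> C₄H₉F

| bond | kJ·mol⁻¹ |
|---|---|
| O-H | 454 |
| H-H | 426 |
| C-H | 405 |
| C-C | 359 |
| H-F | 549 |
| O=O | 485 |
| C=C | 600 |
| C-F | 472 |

Reaction 2, by 566 kJ

Reaction 1:
  Bonds broken (reactants):
    O-H: 4 × 454 = 1816
    Σ(broken) = 1816 kJ
  Bonds formed (products):
    H-H: 2 × 426 = 852
    O=O: 1 × 485 = 485
    Σ(formed) = 1337 kJ
  ΔH_1 = 1816 − 1337 = +479 kJ
Reaction 2:
  Bonds broken (reactants):
    C-C: 2 × 359 = 718
    C-H: 8 × 405 = 3240
    C=C: 1 × 600 = 600
    H-F: 1 × 549 = 549
    Σ(broken) = 5107 kJ
  Bonds formed (products):
    C-C: 3 × 359 = 1077
    C-F: 1 × 472 = 472
    C-H: 9 × 405 = 3645
    Σ(formed) = 5194 kJ
  ΔH_2 = 5107 − 5194 = −87 kJ
ΔH_1 − ΔH_2 = +566 kJ, so reaction 2 has the more negative ΔH; |ΔH_1 − ΔH_2| = 566 kJ.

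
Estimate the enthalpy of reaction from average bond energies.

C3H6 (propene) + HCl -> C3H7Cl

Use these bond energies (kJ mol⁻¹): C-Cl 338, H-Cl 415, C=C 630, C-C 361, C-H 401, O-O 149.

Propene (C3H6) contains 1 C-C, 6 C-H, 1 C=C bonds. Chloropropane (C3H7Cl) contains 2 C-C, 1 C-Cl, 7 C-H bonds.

ΔH ≈ −55 kJ

Bonds broken (reactants):
  C-C: 1 × 361 = 361
  C-H: 6 × 401 = 2406
  C=C: 1 × 630 = 630
  H-Cl: 1 × 415 = 415
  Σ(broken) = 3812 kJ
Bonds formed (products):
  C-C: 2 × 361 = 722
  C-Cl: 1 × 338 = 338
  C-H: 7 × 401 = 2807
  Σ(formed) = 3867 kJ
ΔH = Σ(broken) − Σ(formed) = 3812 − 3867 = −55 kJ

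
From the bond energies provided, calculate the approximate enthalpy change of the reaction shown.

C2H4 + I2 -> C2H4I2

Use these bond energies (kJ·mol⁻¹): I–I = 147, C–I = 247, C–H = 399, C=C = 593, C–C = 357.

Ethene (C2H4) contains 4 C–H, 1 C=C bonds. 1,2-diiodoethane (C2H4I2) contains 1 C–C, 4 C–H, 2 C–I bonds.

ΔH ≈ −111 kJ

Bonds broken (reactants):
  C–H: 4 × 399 = 1596
  C=C: 1 × 593 = 593
  I–I: 1 × 147 = 147
  Σ(broken) = 2336 kJ
Bonds formed (products):
  C–C: 1 × 357 = 357
  C–H: 4 × 399 = 1596
  C–I: 2 × 247 = 494
  Σ(formed) = 2447 kJ
ΔH = Σ(broken) − Σ(formed) = 2336 − 2447 = −111 kJ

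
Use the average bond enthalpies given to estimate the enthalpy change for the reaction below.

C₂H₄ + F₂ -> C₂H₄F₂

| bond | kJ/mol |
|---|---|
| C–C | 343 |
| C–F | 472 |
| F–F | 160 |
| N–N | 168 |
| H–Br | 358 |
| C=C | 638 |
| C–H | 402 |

Bonds broken (reactants):
  C–H: 4 × 402 = 1608
  C=C: 1 × 638 = 638
  F–F: 1 × 160 = 160
  Σ(broken) = 2406 kJ
Bonds formed (products):
  C–C: 1 × 343 = 343
  C–F: 2 × 472 = 944
  C–H: 4 × 402 = 1608
  Σ(formed) = 2895 kJ
ΔH = Σ(broken) − Σ(formed) = 2406 − 2895 = −489 kJ

ΔH ≈ −489 kJ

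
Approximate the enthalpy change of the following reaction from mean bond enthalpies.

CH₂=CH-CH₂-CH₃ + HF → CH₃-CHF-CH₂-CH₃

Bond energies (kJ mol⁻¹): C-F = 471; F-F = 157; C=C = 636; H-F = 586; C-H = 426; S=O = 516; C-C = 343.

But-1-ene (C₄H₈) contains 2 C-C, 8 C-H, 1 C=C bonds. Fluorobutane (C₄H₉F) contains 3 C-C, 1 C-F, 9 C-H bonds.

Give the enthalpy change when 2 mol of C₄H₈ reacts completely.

ΔH = −36 kJ

Bonds broken (reactants):
  C-C: 2 × 343 = 686
  C-H: 8 × 426 = 3408
  C=C: 1 × 636 = 636
  H-F: 1 × 586 = 586
  Σ(broken) = 5316 kJ
Bonds formed (products):
  C-C: 3 × 343 = 1029
  C-F: 1 × 471 = 471
  C-H: 9 × 426 = 3834
  Σ(formed) = 5334 kJ
ΔH = Σ(broken) − Σ(formed) = 5316 − 5334 = −18 kJ
For 2× the reaction as written: 2 × (−18) = −36 kJ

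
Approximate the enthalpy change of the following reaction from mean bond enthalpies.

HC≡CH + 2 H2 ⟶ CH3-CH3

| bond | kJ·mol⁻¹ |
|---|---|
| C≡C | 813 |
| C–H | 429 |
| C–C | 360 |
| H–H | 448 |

Bonds broken (reactants):
  C≡C: 1 × 813 = 813
  C–H: 2 × 429 = 858
  H–H: 2 × 448 = 896
  Σ(broken) = 2567 kJ
Bonds formed (products):
  C–C: 1 × 360 = 360
  C–H: 6 × 429 = 2574
  Σ(formed) = 2934 kJ
ΔH = Σ(broken) − Σ(formed) = 2567 − 2934 = −367 kJ

ΔH ≈ −367 kJ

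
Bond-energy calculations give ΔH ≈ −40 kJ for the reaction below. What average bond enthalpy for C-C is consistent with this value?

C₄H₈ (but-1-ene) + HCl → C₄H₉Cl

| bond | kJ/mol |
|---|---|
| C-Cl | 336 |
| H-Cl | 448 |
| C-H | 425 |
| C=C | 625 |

D(C-C) ≈ 352 kJ/mol

Let D be the C-C bond energy.
Σ(broken) = 2×D + 8×425 + 1×625 + 1×448 = 4473 + 2D
Σ(formed) = 3×D + 1×336 + 9×425 = 4161 + 3D
ΔH = Σ(broken) − Σ(formed) = (4473 + 2D) − (4161 + 3D) = +312 − D
Setting this equal to −40 kJ gives D = 352 kJ/mol.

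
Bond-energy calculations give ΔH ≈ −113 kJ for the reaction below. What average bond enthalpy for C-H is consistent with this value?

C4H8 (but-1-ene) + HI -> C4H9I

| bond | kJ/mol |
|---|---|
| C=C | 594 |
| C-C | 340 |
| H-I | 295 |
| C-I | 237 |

D(C-H) ≈ 425 kJ/mol

Let D be the C-H bond energy.
Σ(broken) = 2×340 + 8×D + 1×594 + 1×295 = 1569 + 8D
Σ(formed) = 3×340 + 9×D + 1×237 = 1257 + 9D
ΔH = Σ(broken) − Σ(formed) = (1569 + 8D) − (1257 + 9D) = +312 − D
Setting this equal to −113 kJ gives D = 425 kJ/mol.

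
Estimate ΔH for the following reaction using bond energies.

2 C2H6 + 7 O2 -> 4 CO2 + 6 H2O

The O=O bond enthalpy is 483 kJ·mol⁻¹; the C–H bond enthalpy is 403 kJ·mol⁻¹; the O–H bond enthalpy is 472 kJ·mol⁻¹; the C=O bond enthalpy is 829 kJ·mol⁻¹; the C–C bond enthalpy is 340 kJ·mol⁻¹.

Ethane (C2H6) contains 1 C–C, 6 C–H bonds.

Bonds broken (reactants):
  C–C: 2 × 340 = 680
  C–H: 12 × 403 = 4836
  O=O: 7 × 483 = 3381
  Σ(broken) = 8897 kJ
Bonds formed (products):
  C=O: 8 × 829 = 6632
  O–H: 12 × 472 = 5664
  Σ(formed) = 12296 kJ
ΔH = Σ(broken) − Σ(formed) = 8897 − 12296 = −3399 kJ

ΔH ≈ −3399 kJ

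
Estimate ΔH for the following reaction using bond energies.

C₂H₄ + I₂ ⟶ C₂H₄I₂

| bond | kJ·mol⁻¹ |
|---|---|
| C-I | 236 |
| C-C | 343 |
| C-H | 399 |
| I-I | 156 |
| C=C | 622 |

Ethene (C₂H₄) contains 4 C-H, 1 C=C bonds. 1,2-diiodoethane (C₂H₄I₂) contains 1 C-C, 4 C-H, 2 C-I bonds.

Bonds broken (reactants):
  C-H: 4 × 399 = 1596
  C=C: 1 × 622 = 622
  I-I: 1 × 156 = 156
  Σ(broken) = 2374 kJ
Bonds formed (products):
  C-C: 1 × 343 = 343
  C-H: 4 × 399 = 1596
  C-I: 2 × 236 = 472
  Σ(formed) = 2411 kJ
ΔH = Σ(broken) − Σ(formed) = 2374 − 2411 = −37 kJ

ΔH ≈ −37 kJ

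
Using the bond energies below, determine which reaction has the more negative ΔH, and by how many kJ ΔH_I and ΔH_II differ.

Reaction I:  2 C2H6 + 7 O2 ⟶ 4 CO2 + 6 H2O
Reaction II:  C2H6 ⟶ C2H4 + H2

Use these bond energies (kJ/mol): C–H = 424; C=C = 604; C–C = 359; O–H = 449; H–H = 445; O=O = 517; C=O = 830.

Reaction I:
  Bonds broken (reactants):
    C–C: 2 × 359 = 718
    C–H: 12 × 424 = 5088
    O=O: 7 × 517 = 3619
    Σ(broken) = 9425 kJ
  Bonds formed (products):
    C=O: 8 × 830 = 6640
    O–H: 12 × 449 = 5388
    Σ(formed) = 12028 kJ
  ΔH_I = 9425 − 12028 = −2603 kJ
Reaction II:
  Bonds broken (reactants):
    C–C: 1 × 359 = 359
    C–H: 6 × 424 = 2544
    Σ(broken) = 2903 kJ
  Bonds formed (products):
    C–H: 4 × 424 = 1696
    C=C: 1 × 604 = 604
    H–H: 1 × 445 = 445
    Σ(formed) = 2745 kJ
  ΔH_II = 2903 − 2745 = +158 kJ
ΔH_I − ΔH_II = −2761 kJ, so reaction I has the more negative ΔH; |ΔH_I − ΔH_II| = 2761 kJ.

Reaction I, by 2761 kJ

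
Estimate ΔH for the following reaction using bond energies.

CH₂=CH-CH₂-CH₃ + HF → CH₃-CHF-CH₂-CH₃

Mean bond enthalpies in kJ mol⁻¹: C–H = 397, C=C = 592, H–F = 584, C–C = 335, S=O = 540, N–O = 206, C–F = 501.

Bonds broken (reactants):
  C–C: 2 × 335 = 670
  C–H: 8 × 397 = 3176
  C=C: 1 × 592 = 592
  H–F: 1 × 584 = 584
  Σ(broken) = 5022 kJ
Bonds formed (products):
  C–C: 3 × 335 = 1005
  C–F: 1 × 501 = 501
  C–H: 9 × 397 = 3573
  Σ(formed) = 5079 kJ
ΔH = Σ(broken) − Σ(formed) = 5022 − 5079 = −57 kJ

ΔH ≈ −57 kJ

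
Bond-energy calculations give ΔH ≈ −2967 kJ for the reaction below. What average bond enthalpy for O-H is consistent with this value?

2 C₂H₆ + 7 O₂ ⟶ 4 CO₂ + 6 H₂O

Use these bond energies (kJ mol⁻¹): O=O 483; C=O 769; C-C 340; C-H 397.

D(O-H) ≈ 470 kJ/mol

Let D be the O-H bond energy.
Σ(broken) = 2×340 + 12×397 + 7×483 = 8825
Σ(formed) = 8×769 + 12×D = 6152 + 12D
ΔH = Σ(broken) − Σ(formed) = (8825) − (6152 + 12D) = +2673 − 12D
Setting this equal to −2967 kJ gives 12D = 5640, so D = 470 kJ/mol.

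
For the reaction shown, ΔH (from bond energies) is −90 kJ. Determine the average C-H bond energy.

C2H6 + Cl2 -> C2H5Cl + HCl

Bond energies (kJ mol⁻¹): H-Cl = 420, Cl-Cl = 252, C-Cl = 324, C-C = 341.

D(C-H) ≈ 402 kJ/mol

Let D be the C-H bond energy.
Σ(broken) = 1×341 + 6×D + 1×252 = 593 + 6D
Σ(formed) = 1×341 + 1×324 + 5×D + 1×420 = 1085 + 5D
ΔH = Σ(broken) − Σ(formed) = (593 + 6D) − (1085 + 5D) = −492 + D
Setting this equal to −90 kJ gives D = 402 kJ/mol.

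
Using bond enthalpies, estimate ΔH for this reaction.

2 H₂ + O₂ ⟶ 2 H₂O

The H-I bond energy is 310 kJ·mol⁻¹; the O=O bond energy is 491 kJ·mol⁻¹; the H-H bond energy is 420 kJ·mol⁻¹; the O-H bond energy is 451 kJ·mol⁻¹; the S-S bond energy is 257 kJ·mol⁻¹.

Bonds broken (reactants):
  H-H: 2 × 420 = 840
  O=O: 1 × 491 = 491
  Σ(broken) = 1331 kJ
Bonds formed (products):
  O-H: 4 × 451 = 1804
  Σ(formed) = 1804 kJ
ΔH = Σ(broken) − Σ(formed) = 1331 − 1804 = −473 kJ

ΔH ≈ −473 kJ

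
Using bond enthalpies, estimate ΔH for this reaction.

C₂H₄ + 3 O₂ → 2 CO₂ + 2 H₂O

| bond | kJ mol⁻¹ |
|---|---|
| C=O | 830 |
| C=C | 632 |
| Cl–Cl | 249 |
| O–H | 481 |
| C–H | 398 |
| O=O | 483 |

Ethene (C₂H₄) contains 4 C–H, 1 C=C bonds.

ΔH ≈ −1571 kJ

Bonds broken (reactants):
  C–H: 4 × 398 = 1592
  C=C: 1 × 632 = 632
  O=O: 3 × 483 = 1449
  Σ(broken) = 3673 kJ
Bonds formed (products):
  C=O: 4 × 830 = 3320
  O–H: 4 × 481 = 1924
  Σ(formed) = 5244 kJ
ΔH = Σ(broken) − Σ(formed) = 3673 − 5244 = −1571 kJ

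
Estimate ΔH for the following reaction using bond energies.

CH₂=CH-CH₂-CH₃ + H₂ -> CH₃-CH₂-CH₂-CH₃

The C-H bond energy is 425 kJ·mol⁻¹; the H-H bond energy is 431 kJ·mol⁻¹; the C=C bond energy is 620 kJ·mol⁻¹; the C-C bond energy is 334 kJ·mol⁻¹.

Bonds broken (reactants):
  C-C: 2 × 334 = 668
  C-H: 8 × 425 = 3400
  C=C: 1 × 620 = 620
  H-H: 1 × 431 = 431
  Σ(broken) = 5119 kJ
Bonds formed (products):
  C-C: 3 × 334 = 1002
  C-H: 10 × 425 = 4250
  Σ(formed) = 5252 kJ
ΔH = Σ(broken) − Σ(formed) = 5119 − 5252 = −133 kJ

ΔH ≈ −133 kJ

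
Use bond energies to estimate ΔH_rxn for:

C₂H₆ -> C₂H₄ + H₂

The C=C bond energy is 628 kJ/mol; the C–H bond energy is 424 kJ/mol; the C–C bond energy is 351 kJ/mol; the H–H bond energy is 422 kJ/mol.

ΔH ≈ +149 kJ

Bonds broken (reactants):
  C–C: 1 × 351 = 351
  C–H: 6 × 424 = 2544
  Σ(broken) = 2895 kJ
Bonds formed (products):
  C–H: 4 × 424 = 1696
  C=C: 1 × 628 = 628
  H–H: 1 × 422 = 422
  Σ(formed) = 2746 kJ
ΔH = Σ(broken) − Σ(formed) = 2895 − 2746 = +149 kJ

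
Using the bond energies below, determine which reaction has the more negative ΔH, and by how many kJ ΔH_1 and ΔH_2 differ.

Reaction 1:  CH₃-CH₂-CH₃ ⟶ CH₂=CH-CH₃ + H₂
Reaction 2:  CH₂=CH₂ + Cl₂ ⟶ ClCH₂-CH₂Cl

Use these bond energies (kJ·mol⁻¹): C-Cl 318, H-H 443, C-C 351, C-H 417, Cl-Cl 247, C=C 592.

Reaction 2, by 298 kJ

Reaction 1:
  Bonds broken (reactants):
    C-C: 2 × 351 = 702
    C-H: 8 × 417 = 3336
    Σ(broken) = 4038 kJ
  Bonds formed (products):
    C-C: 1 × 351 = 351
    C-H: 6 × 417 = 2502
    C=C: 1 × 592 = 592
    H-H: 1 × 443 = 443
    Σ(formed) = 3888 kJ
  ΔH_1 = 4038 − 3888 = +150 kJ
Reaction 2:
  Bonds broken (reactants):
    C-H: 4 × 417 = 1668
    C=C: 1 × 592 = 592
    Cl-Cl: 1 × 247 = 247
    Σ(broken) = 2507 kJ
  Bonds formed (products):
    C-C: 1 × 351 = 351
    C-Cl: 2 × 318 = 636
    C-H: 4 × 417 = 1668
    Σ(formed) = 2655 kJ
  ΔH_2 = 2507 − 2655 = −148 kJ
ΔH_1 − ΔH_2 = +298 kJ, so reaction 2 has the more negative ΔH; |ΔH_1 − ΔH_2| = 298 kJ.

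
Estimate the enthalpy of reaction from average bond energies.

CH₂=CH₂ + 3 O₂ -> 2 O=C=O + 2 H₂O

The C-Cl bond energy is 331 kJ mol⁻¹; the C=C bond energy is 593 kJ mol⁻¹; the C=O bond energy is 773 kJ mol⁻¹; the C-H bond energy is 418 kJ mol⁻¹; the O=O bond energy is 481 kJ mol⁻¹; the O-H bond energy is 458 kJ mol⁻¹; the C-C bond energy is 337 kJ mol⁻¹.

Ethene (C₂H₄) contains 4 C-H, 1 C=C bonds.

ΔH ≈ −1216 kJ

Bonds broken (reactants):
  C-H: 4 × 418 = 1672
  C=C: 1 × 593 = 593
  O=O: 3 × 481 = 1443
  Σ(broken) = 3708 kJ
Bonds formed (products):
  C=O: 4 × 773 = 3092
  O-H: 4 × 458 = 1832
  Σ(formed) = 4924 kJ
ΔH = Σ(broken) − Σ(formed) = 3708 − 4924 = −1216 kJ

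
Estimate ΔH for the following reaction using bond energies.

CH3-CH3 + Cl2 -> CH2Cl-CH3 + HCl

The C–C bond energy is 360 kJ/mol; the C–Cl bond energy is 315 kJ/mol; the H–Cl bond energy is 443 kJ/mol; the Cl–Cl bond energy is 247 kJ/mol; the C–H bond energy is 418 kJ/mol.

ΔH ≈ −93 kJ

Bonds broken (reactants):
  C–C: 1 × 360 = 360
  C–H: 6 × 418 = 2508
  Cl–Cl: 1 × 247 = 247
  Σ(broken) = 3115 kJ
Bonds formed (products):
  C–C: 1 × 360 = 360
  C–Cl: 1 × 315 = 315
  C–H: 5 × 418 = 2090
  H–Cl: 1 × 443 = 443
  Σ(formed) = 3208 kJ
ΔH = Σ(broken) − Σ(formed) = 3115 − 3208 = −93 kJ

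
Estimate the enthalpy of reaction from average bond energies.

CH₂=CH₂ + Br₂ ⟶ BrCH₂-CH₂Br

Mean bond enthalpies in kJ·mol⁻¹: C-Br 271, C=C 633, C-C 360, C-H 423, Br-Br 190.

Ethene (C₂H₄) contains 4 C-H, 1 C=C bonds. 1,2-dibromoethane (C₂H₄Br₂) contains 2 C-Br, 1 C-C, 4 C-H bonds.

ΔH ≈ −79 kJ

Bonds broken (reactants):
  Br-Br: 1 × 190 = 190
  C-H: 4 × 423 = 1692
  C=C: 1 × 633 = 633
  Σ(broken) = 2515 kJ
Bonds formed (products):
  C-Br: 2 × 271 = 542
  C-C: 1 × 360 = 360
  C-H: 4 × 423 = 1692
  Σ(formed) = 2594 kJ
ΔH = Σ(broken) − Σ(formed) = 2515 − 2594 = −79 kJ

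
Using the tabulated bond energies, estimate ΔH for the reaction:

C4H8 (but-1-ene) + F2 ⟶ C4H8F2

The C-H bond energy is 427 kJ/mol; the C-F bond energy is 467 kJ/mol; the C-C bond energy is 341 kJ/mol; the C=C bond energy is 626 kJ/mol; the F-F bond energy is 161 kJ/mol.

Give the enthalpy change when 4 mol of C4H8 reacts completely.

Bonds broken (reactants):
  C-C: 2 × 341 = 682
  C-H: 8 × 427 = 3416
  C=C: 1 × 626 = 626
  F-F: 1 × 161 = 161
  Σ(broken) = 4885 kJ
Bonds formed (products):
  C-C: 3 × 341 = 1023
  C-F: 2 × 467 = 934
  C-H: 8 × 427 = 3416
  Σ(formed) = 5373 kJ
ΔH = Σ(broken) − Σ(formed) = 4885 − 5373 = −488 kJ
For 4× the reaction as written: 4 × (−488) = −1952 kJ

ΔH = −1952 kJ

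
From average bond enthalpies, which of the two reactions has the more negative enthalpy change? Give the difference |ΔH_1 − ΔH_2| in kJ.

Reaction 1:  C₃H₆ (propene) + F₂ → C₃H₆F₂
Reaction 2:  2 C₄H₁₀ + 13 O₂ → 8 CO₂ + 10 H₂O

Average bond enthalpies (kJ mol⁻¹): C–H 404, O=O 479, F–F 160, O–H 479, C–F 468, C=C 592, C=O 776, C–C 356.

Reaction 2, by 5013 kJ

Reaction 1:
  Bonds broken (reactants):
    C–C: 1 × 356 = 356
    C–H: 6 × 404 = 2424
    C=C: 1 × 592 = 592
    F–F: 1 × 160 = 160
    Σ(broken) = 3532 kJ
  Bonds formed (products):
    C–C: 2 × 356 = 712
    C–F: 2 × 468 = 936
    C–H: 6 × 404 = 2424
    Σ(formed) = 4072 kJ
  ΔH_1 = 3532 − 4072 = −540 kJ
Reaction 2:
  Bonds broken (reactants):
    C–C: 6 × 356 = 2136
    C–H: 20 × 404 = 8080
    O=O: 13 × 479 = 6227
    Σ(broken) = 16443 kJ
  Bonds formed (products):
    C=O: 16 × 776 = 12416
    O–H: 20 × 479 = 9580
    Σ(formed) = 21996 kJ
  ΔH_2 = 16443 − 21996 = −5553 kJ
ΔH_1 − ΔH_2 = +5013 kJ, so reaction 2 has the more negative ΔH; |ΔH_1 − ΔH_2| = 5013 kJ.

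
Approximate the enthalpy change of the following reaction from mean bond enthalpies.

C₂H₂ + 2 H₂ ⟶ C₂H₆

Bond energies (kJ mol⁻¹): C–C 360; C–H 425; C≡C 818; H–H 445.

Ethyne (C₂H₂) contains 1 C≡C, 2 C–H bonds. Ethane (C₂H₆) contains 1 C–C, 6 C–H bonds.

ΔH ≈ −352 kJ

Bonds broken (reactants):
  C≡C: 1 × 818 = 818
  C–H: 2 × 425 = 850
  H–H: 2 × 445 = 890
  Σ(broken) = 2558 kJ
Bonds formed (products):
  C–C: 1 × 360 = 360
  C–H: 6 × 425 = 2550
  Σ(formed) = 2910 kJ
ΔH = Σ(broken) − Σ(formed) = 2558 − 2910 = −352 kJ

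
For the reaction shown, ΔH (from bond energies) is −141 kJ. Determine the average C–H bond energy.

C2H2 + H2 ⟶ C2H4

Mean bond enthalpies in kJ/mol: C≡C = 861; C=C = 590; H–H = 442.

D(C–H) ≈ 427 kJ/mol

Let D be the C–H bond energy.
Σ(broken) = 1×861 + 2×D + 1×442 = 1303 + 2D
Σ(formed) = 4×D + 1×590 = 590 + 4D
ΔH = Σ(broken) − Σ(formed) = (1303 + 2D) − (590 + 4D) = +713 − 2D
Setting this equal to −141 kJ gives 2D = 854, so D = 427 kJ/mol.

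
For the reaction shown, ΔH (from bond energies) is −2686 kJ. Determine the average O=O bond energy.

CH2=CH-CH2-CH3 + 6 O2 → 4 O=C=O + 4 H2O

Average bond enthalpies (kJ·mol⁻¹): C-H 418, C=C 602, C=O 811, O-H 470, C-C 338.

Let D be the O=O bond energy.
Σ(broken) = 2×338 + 8×418 + 1×602 + 6×D = 4622 + 6D
Σ(formed) = 8×811 + 8×470 = 10248
ΔH = Σ(broken) − Σ(formed) = (4622 + 6D) − (10248) = −5626 + 6D
Setting this equal to −2686 kJ gives 6D = 2940, so D = 490 kJ/mol.

D(O=O) ≈ 490 kJ/mol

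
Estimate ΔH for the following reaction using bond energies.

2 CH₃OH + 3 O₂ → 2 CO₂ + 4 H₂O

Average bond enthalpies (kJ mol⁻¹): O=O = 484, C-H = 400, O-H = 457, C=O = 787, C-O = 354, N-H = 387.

ΔH ≈ −1330 kJ

Bonds broken (reactants):
  C-H: 6 × 400 = 2400
  C-O: 2 × 354 = 708
  O-H: 2 × 457 = 914
  O=O: 3 × 484 = 1452
  Σ(broken) = 5474 kJ
Bonds formed (products):
  C=O: 4 × 787 = 3148
  O-H: 8 × 457 = 3656
  Σ(formed) = 6804 kJ
ΔH = Σ(broken) − Σ(formed) = 5474 − 6804 = −1330 kJ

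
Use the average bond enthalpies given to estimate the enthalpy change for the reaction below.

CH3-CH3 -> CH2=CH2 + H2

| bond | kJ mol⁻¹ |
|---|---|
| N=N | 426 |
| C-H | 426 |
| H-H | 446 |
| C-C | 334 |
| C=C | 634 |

Bonds broken (reactants):
  C-C: 1 × 334 = 334
  C-H: 6 × 426 = 2556
  Σ(broken) = 2890 kJ
Bonds formed (products):
  C-H: 4 × 426 = 1704
  C=C: 1 × 634 = 634
  H-H: 1 × 446 = 446
  Σ(formed) = 2784 kJ
ΔH = Σ(broken) − Σ(formed) = 2890 − 2784 = +106 kJ

ΔH ≈ +106 kJ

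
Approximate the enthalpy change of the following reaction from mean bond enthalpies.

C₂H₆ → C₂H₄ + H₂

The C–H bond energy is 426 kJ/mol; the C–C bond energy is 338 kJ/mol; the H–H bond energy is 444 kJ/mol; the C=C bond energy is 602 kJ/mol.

Bonds broken (reactants):
  C–C: 1 × 338 = 338
  C–H: 6 × 426 = 2556
  Σ(broken) = 2894 kJ
Bonds formed (products):
  C–H: 4 × 426 = 1704
  C=C: 1 × 602 = 602
  H–H: 1 × 444 = 444
  Σ(formed) = 2750 kJ
ΔH = Σ(broken) − Σ(formed) = 2894 − 2750 = +144 kJ

ΔH ≈ +144 kJ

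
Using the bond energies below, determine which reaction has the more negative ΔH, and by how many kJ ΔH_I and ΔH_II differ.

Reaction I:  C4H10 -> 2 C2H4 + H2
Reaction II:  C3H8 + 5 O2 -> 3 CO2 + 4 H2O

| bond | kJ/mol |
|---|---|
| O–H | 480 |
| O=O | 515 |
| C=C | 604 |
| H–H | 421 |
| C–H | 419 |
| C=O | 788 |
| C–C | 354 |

Reaction II, by 2204 kJ

Reaction I:
  Bonds broken (reactants):
    C–C: 3 × 354 = 1062
    C–H: 10 × 419 = 4190
    Σ(broken) = 5252 kJ
  Bonds formed (products):
    C–H: 8 × 419 = 3352
    C=C: 2 × 604 = 1208
    H–H: 1 × 421 = 421
    Σ(formed) = 4981 kJ
  ΔH_I = 5252 − 4981 = +271 kJ
Reaction II:
  Bonds broken (reactants):
    C–C: 2 × 354 = 708
    C–H: 8 × 419 = 3352
    O=O: 5 × 515 = 2575
    Σ(broken) = 6635 kJ
  Bonds formed (products):
    C=O: 6 × 788 = 4728
    O–H: 8 × 480 = 3840
    Σ(formed) = 8568 kJ
  ΔH_II = 6635 − 8568 = −1933 kJ
ΔH_I − ΔH_II = +2204 kJ, so reaction II has the more negative ΔH; |ΔH_I − ΔH_II| = 2204 kJ.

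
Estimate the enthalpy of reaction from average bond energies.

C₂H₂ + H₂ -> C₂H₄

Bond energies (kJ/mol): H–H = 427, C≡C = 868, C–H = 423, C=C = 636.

Bonds broken (reactants):
  C≡C: 1 × 868 = 868
  C–H: 2 × 423 = 846
  H–H: 1 × 427 = 427
  Σ(broken) = 2141 kJ
Bonds formed (products):
  C–H: 4 × 423 = 1692
  C=C: 1 × 636 = 636
  Σ(formed) = 2328 kJ
ΔH = Σ(broken) − Σ(formed) = 2141 − 2328 = −187 kJ

ΔH ≈ −187 kJ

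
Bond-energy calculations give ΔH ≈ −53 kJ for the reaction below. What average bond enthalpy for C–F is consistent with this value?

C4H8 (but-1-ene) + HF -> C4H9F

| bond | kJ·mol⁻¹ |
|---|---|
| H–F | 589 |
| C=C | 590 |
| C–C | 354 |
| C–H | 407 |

Let D be the C–F bond energy.
Σ(broken) = 2×354 + 8×407 + 1×590 + 1×589 = 5143
Σ(formed) = 3×354 + 1×D + 9×407 = 4725 + D
ΔH = Σ(broken) − Σ(formed) = (5143) − (4725 + D) = +418 − D
Setting this equal to −53 kJ gives D = 471 kJ/mol.

D(C–F) ≈ 471 kJ/mol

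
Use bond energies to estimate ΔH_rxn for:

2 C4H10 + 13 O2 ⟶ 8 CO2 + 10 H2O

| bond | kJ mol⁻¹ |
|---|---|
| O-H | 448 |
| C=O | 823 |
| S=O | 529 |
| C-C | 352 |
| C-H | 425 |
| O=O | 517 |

Bonds broken (reactants):
  C-C: 6 × 352 = 2112
  C-H: 20 × 425 = 8500
  O=O: 13 × 517 = 6721
  Σ(broken) = 17333 kJ
Bonds formed (products):
  C=O: 16 × 823 = 13168
  O-H: 20 × 448 = 8960
  Σ(formed) = 22128 kJ
ΔH = Σ(broken) − Σ(formed) = 17333 − 22128 = −4795 kJ

ΔH ≈ −4795 kJ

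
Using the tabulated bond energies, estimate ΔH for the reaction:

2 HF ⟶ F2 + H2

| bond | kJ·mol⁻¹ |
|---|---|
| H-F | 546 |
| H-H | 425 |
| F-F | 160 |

ΔH ≈ +507 kJ

Bonds broken (reactants):
  H-F: 2 × 546 = 1092
  Σ(broken) = 1092 kJ
Bonds formed (products):
  F-F: 1 × 160 = 160
  H-H: 1 × 425 = 425
  Σ(formed) = 585 kJ
ΔH = Σ(broken) − Σ(formed) = 1092 − 585 = +507 kJ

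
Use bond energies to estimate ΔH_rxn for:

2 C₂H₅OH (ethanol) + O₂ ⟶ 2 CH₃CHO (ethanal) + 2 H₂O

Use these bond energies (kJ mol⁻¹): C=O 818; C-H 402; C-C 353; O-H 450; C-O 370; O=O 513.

Bonds broken (reactants):
  C-C: 2 × 353 = 706
  C-H: 10 × 402 = 4020
  C-O: 2 × 370 = 740
  O-H: 2 × 450 = 900
  O=O: 1 × 513 = 513
  Σ(broken) = 6879 kJ
Bonds formed (products):
  C-C: 2 × 353 = 706
  C-H: 8 × 402 = 3216
  C=O: 2 × 818 = 1636
  O-H: 4 × 450 = 1800
  Σ(formed) = 7358 kJ
ΔH = Σ(broken) − Σ(formed) = 6879 − 7358 = −479 kJ

ΔH ≈ −479 kJ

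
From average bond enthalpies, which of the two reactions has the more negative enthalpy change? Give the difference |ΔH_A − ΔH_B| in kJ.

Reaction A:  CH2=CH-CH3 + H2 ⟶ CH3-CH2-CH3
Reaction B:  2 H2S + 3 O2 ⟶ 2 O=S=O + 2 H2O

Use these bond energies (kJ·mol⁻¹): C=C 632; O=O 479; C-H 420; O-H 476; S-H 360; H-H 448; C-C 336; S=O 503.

Reaction B, by 943 kJ

Reaction A:
  Bonds broken (reactants):
    C-C: 1 × 336 = 336
    C-H: 6 × 420 = 2520
    C=C: 1 × 632 = 632
    H-H: 1 × 448 = 448
    Σ(broken) = 3936 kJ
  Bonds formed (products):
    C-C: 2 × 336 = 672
    C-H: 8 × 420 = 3360
    Σ(formed) = 4032 kJ
  ΔH_A = 3936 − 4032 = −96 kJ
Reaction B:
  Bonds broken (reactants):
    O=O: 3 × 479 = 1437
    S-H: 4 × 360 = 1440
    Σ(broken) = 2877 kJ
  Bonds formed (products):
    O-H: 4 × 476 = 1904
    S=O: 4 × 503 = 2012
    Σ(formed) = 3916 kJ
  ΔH_B = 2877 − 3916 = −1039 kJ
ΔH_A − ΔH_B = +943 kJ, so reaction B has the more negative ΔH; |ΔH_A − ΔH_B| = 943 kJ.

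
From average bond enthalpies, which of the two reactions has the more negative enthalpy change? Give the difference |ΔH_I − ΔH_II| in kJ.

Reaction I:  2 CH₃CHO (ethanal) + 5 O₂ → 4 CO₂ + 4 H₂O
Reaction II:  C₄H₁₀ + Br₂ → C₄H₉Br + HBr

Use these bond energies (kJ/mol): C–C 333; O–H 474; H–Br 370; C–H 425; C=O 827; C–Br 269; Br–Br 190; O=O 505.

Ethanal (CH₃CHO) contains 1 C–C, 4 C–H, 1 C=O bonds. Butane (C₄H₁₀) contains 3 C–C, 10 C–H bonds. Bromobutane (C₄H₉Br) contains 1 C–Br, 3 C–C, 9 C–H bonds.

Reaction I, by 2139 kJ

Reaction I:
  Bonds broken (reactants):
    C–C: 2 × 333 = 666
    C–H: 8 × 425 = 3400
    C=O: 2 × 827 = 1654
    O=O: 5 × 505 = 2525
    Σ(broken) = 8245 kJ
  Bonds formed (products):
    C=O: 8 × 827 = 6616
    O–H: 8 × 474 = 3792
    Σ(formed) = 10408 kJ
  ΔH_I = 8245 − 10408 = −2163 kJ
Reaction II:
  Bonds broken (reactants):
    Br–Br: 1 × 190 = 190
    C–C: 3 × 333 = 999
    C–H: 10 × 425 = 4250
    Σ(broken) = 5439 kJ
  Bonds formed (products):
    C–Br: 1 × 269 = 269
    C–C: 3 × 333 = 999
    C–H: 9 × 425 = 3825
    H–Br: 1 × 370 = 370
    Σ(formed) = 5463 kJ
  ΔH_II = 5439 − 5463 = −24 kJ
ΔH_I − ΔH_II = −2139 kJ, so reaction I has the more negative ΔH; |ΔH_I − ΔH_II| = 2139 kJ.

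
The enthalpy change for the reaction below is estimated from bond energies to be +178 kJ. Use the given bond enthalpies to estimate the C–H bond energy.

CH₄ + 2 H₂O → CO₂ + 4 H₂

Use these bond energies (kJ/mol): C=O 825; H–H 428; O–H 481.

D(C–H) ≈ 404 kJ/mol

Let D be the C–H bond energy.
Σ(broken) = 4×D + 4×481 = 1924 + 4D
Σ(formed) = 2×825 + 4×428 = 3362
ΔH = Σ(broken) − Σ(formed) = (1924 + 4D) − (3362) = −1438 + 4D
Setting this equal to +178 kJ gives 4D = 1616, so D = 404 kJ/mol.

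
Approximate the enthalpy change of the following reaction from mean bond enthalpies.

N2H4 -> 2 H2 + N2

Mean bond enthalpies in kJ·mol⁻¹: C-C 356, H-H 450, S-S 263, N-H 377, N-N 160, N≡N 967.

Bonds broken (reactants):
  N-H: 4 × 377 = 1508
  N-N: 1 × 160 = 160
  Σ(broken) = 1668 kJ
Bonds formed (products):
  H-H: 2 × 450 = 900
  N≡N: 1 × 967 = 967
  Σ(formed) = 1867 kJ
ΔH = Σ(broken) − Σ(formed) = 1668 − 1867 = −199 kJ

ΔH ≈ −199 kJ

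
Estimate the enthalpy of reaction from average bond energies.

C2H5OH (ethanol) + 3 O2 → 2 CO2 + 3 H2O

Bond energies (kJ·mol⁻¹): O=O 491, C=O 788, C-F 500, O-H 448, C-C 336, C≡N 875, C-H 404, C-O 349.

Bonds broken (reactants):
  C-C: 1 × 336 = 336
  C-H: 5 × 404 = 2020
  C-O: 1 × 349 = 349
  O-H: 1 × 448 = 448
  O=O: 3 × 491 = 1473
  Σ(broken) = 4626 kJ
Bonds formed (products):
  C=O: 4 × 788 = 3152
  O-H: 6 × 448 = 2688
  Σ(formed) = 5840 kJ
ΔH = Σ(broken) − Σ(formed) = 4626 − 5840 = −1214 kJ

ΔH ≈ −1214 kJ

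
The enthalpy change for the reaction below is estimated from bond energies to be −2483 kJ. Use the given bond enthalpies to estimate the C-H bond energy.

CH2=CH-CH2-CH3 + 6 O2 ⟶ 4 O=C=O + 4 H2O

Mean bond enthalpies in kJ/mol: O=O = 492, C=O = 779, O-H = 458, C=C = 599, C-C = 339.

Let D be the C-H bond energy.
Σ(broken) = 2×339 + 8×D + 1×599 + 6×492 = 4229 + 8D
Σ(formed) = 8×779 + 8×458 = 9896
ΔH = Σ(broken) − Σ(formed) = (4229 + 8D) − (9896) = −5667 + 8D
Setting this equal to −2483 kJ gives 8D = 3184, so D = 398 kJ/mol.

D(C-H) ≈ 398 kJ/mol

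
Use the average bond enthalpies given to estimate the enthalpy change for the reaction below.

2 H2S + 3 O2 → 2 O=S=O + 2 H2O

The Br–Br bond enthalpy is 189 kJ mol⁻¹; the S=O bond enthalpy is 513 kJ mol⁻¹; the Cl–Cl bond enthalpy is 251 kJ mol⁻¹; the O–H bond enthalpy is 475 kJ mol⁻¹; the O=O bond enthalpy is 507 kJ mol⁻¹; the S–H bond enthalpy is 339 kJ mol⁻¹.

ΔH ≈ −1075 kJ

Bonds broken (reactants):
  O=O: 3 × 507 = 1521
  S–H: 4 × 339 = 1356
  Σ(broken) = 2877 kJ
Bonds formed (products):
  O–H: 4 × 475 = 1900
  S=O: 4 × 513 = 2052
  Σ(formed) = 3952 kJ
ΔH = Σ(broken) − Σ(formed) = 2877 − 3952 = −1075 kJ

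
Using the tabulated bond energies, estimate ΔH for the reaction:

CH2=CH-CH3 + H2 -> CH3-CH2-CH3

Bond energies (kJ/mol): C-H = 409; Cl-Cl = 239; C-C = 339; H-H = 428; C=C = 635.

ΔH ≈ −94 kJ

Bonds broken (reactants):
  C-C: 1 × 339 = 339
  C-H: 6 × 409 = 2454
  C=C: 1 × 635 = 635
  H-H: 1 × 428 = 428
  Σ(broken) = 3856 kJ
Bonds formed (products):
  C-C: 2 × 339 = 678
  C-H: 8 × 409 = 3272
  Σ(formed) = 3950 kJ
ΔH = Σ(broken) − Σ(formed) = 3856 − 3950 = −94 kJ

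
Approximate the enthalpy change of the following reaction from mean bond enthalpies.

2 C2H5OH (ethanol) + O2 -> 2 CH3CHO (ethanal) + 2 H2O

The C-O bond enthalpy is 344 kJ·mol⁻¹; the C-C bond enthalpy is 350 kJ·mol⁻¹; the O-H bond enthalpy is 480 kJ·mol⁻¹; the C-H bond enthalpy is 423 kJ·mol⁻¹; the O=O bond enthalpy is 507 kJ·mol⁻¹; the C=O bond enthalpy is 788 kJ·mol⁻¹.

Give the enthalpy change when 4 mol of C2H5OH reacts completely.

Bonds broken (reactants):
  C-C: 2 × 350 = 700
  C-H: 10 × 423 = 4230
  C-O: 2 × 344 = 688
  O-H: 2 × 480 = 960
  O=O: 1 × 507 = 507
  Σ(broken) = 7085 kJ
Bonds formed (products):
  C-C: 2 × 350 = 700
  C-H: 8 × 423 = 3384
  C=O: 2 × 788 = 1576
  O-H: 4 × 480 = 1920
  Σ(formed) = 7580 kJ
ΔH = Σ(broken) − Σ(formed) = 7085 − 7580 = −495 kJ
For 2× the reaction as written: 2 × (−495) = −990 kJ

ΔH = −990 kJ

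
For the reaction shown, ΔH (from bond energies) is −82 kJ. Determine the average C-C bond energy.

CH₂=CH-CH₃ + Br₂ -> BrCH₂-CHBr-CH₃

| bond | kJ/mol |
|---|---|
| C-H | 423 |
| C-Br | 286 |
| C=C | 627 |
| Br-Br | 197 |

D(C-C) ≈ 334 kJ/mol

Let D be the C-C bond energy.
Σ(broken) = 1×197 + 1×D + 6×423 + 1×627 = 3362 + D
Σ(formed) = 2×286 + 2×D + 6×423 = 3110 + 2D
ΔH = Σ(broken) − Σ(formed) = (3362 + D) − (3110 + 2D) = +252 − D
Setting this equal to −82 kJ gives D = 334 kJ/mol.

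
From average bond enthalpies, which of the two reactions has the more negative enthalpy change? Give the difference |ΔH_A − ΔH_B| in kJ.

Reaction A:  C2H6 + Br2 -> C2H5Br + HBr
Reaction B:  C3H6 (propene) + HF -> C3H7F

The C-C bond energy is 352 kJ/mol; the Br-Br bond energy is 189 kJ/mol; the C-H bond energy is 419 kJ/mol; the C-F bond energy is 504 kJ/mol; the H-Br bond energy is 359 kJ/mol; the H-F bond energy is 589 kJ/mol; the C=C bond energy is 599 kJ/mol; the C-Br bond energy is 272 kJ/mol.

Reaction B, by 64 kJ

Reaction A:
  Bonds broken (reactants):
    Br-Br: 1 × 189 = 189
    C-C: 1 × 352 = 352
    C-H: 6 × 419 = 2514
    Σ(broken) = 3055 kJ
  Bonds formed (products):
    C-Br: 1 × 272 = 272
    C-C: 1 × 352 = 352
    C-H: 5 × 419 = 2095
    H-Br: 1 × 359 = 359
    Σ(formed) = 3078 kJ
  ΔH_A = 3055 − 3078 = −23 kJ
Reaction B:
  Bonds broken (reactants):
    C-C: 1 × 352 = 352
    C-H: 6 × 419 = 2514
    C=C: 1 × 599 = 599
    H-F: 1 × 589 = 589
    Σ(broken) = 4054 kJ
  Bonds formed (products):
    C-C: 2 × 352 = 704
    C-F: 1 × 504 = 504
    C-H: 7 × 419 = 2933
    Σ(formed) = 4141 kJ
  ΔH_B = 4054 − 4141 = −87 kJ
ΔH_A − ΔH_B = +64 kJ, so reaction B has the more negative ΔH; |ΔH_A − ΔH_B| = 64 kJ.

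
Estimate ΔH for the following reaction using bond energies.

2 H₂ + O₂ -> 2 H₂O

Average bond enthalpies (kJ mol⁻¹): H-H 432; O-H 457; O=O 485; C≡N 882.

ΔH ≈ −479 kJ

Bonds broken (reactants):
  H-H: 2 × 432 = 864
  O=O: 1 × 485 = 485
  Σ(broken) = 1349 kJ
Bonds formed (products):
  O-H: 4 × 457 = 1828
  Σ(formed) = 1828 kJ
ΔH = Σ(broken) − Σ(formed) = 1349 − 1828 = −479 kJ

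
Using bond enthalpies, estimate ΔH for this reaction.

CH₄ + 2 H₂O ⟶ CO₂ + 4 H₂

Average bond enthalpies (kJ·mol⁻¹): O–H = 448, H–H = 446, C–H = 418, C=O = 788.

ΔH ≈ +104 kJ

Bonds broken (reactants):
  C–H: 4 × 418 = 1672
  O–H: 4 × 448 = 1792
  Σ(broken) = 3464 kJ
Bonds formed (products):
  C=O: 2 × 788 = 1576
  H–H: 4 × 446 = 1784
  Σ(formed) = 3360 kJ
ΔH = Σ(broken) − Σ(formed) = 3464 − 3360 = +104 kJ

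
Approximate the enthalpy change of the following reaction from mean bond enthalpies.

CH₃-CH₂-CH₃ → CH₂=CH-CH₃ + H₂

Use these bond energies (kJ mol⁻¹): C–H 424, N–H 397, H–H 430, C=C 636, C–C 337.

ΔH ≈ +119 kJ

Bonds broken (reactants):
  C–C: 2 × 337 = 674
  C–H: 8 × 424 = 3392
  Σ(broken) = 4066 kJ
Bonds formed (products):
  C–C: 1 × 337 = 337
  C–H: 6 × 424 = 2544
  C=C: 1 × 636 = 636
  H–H: 1 × 430 = 430
  Σ(formed) = 3947 kJ
ΔH = Σ(broken) − Σ(formed) = 4066 − 3947 = +119 kJ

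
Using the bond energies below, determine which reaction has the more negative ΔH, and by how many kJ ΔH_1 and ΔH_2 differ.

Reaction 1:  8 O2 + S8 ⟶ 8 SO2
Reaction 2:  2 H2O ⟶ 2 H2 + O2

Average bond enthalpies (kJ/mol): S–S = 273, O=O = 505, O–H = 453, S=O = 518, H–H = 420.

Reaction 1:
  Bonds broken (reactants):
    O=O: 8 × 505 = 4040
    S–S: 8 × 273 = 2184
    Σ(broken) = 6224 kJ
  Bonds formed (products):
    S=O: 16 × 518 = 8288
    Σ(formed) = 8288 kJ
  ΔH_1 = 6224 − 8288 = −2064 kJ
Reaction 2:
  Bonds broken (reactants):
    O–H: 4 × 453 = 1812
    Σ(broken) = 1812 kJ
  Bonds formed (products):
    H–H: 2 × 420 = 840
    O=O: 1 × 505 = 505
    Σ(formed) = 1345 kJ
  ΔH_2 = 1812 − 1345 = +467 kJ
ΔH_1 − ΔH_2 = −2531 kJ, so reaction 1 has the more negative ΔH; |ΔH_1 − ΔH_2| = 2531 kJ.

Reaction 1, by 2531 kJ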